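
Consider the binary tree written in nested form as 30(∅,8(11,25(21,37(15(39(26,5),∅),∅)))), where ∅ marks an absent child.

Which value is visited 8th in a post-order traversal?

Post-order visits the left subtree, then the right subtree, then the node.
At 30: no left child.
At 30: go right to 8.
  At 8: go left to 11.
    11 is a leaf — visit 11.
  At 8: go right to 25.
    At 25: go left to 21.
      21 is a leaf — visit 21.
    At 25: go right to 37.
      At 37: go left to 15.
        At 15: go left to 39.
          At 39: go left to 26.
            26 is a leaf — visit 26.
          At 39: go right to 5.
            5 is a leaf — visit 5.
          Visit 39.
        At 15: no right child.
        Visit 15.
      At 37: no right child.
      Visit 37.
    Visit 25.
  Visit 8.
Visit 30.
Full post-order sequence: 11, 21, 26, 5, 39, 15, 37, 25, 8, 30.

25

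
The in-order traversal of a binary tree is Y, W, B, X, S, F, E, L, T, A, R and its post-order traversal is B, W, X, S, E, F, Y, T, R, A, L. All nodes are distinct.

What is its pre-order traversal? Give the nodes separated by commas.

L, Y, F, S, X, W, B, E, A, T, R

The last element of post-order is the root; it splits in-order into left and right subtrees.
Root L: left subtree has 7 nodes {Y, W, B, X, S, F, E}, right has 3 {T, A, R}.
  Root Y: left subtree has 0 nodes { }, right has 6 {W, B, X, S, F, E}.
    Root F: left subtree has 4 nodes {W, B, X, S}, right has 1 {E}.
      Root S: left subtree has 3 nodes {W, B, X}, right has 0 { }.
        Root X: left subtree has 2 nodes {W, B}, right has 0 { }.
          Root W: left subtree has 0 nodes { }, right has 1 {B}.
  Root A: left subtree has 1 node {T}, right has 1 {R}.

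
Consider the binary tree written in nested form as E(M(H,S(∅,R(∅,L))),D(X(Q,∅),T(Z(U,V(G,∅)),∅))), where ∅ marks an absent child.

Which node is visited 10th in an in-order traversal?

In-order visits the left subtree, then the node, then the right subtree.
At E: go left to M.
  At M: go left to H.
    H is a leaf — visit H.
  Visit M.
  At M: go right to S.
    At S: no left child.
    Visit S.
    At S: go right to R.
      At R: no left child.
      Visit R.
      At R: go right to L.
        L is a leaf — visit L.
Visit E.
At E: go right to D.
  At D: go left to X.
    At X: go left to Q.
      Q is a leaf — visit Q.
    Visit X.
    At X: no right child.
  Visit D.
  At D: go right to T.
    At T: go left to Z.
      At Z: go left to U.
        U is a leaf — visit U.
      Visit Z.
      At Z: go right to V.
        At V: go left to G.
          G is a leaf — visit G.
        Visit V.
        At V: no right child.
    Visit T.
    At T: no right child.
Full in-order sequence: H, M, S, R, L, E, Q, X, D, U, Z, G, V, T.

U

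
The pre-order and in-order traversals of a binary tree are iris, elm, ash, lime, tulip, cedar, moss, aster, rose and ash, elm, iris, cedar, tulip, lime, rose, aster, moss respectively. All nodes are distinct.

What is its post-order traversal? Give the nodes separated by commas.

The first element of pre-order is the root; it splits in-order into left and right subtrees.
Root iris: left subtree has 2 nodes {ash, elm}, right has 6 {cedar, tulip, lime, rose, aster, moss}.
  Root elm: left subtree has 1 node {ash}, right has 0 { }.
  Root lime: left subtree has 2 nodes {cedar, tulip}, right has 3 {rose, aster, moss}.
    Root tulip: left subtree has 1 node {cedar}, right has 0 { }.
    Root moss: left subtree has 2 nodes {rose, aster}, right has 0 { }.
      Root aster: left subtree has 1 node {rose}, right has 0 { }.

ash, elm, cedar, tulip, rose, aster, moss, lime, iris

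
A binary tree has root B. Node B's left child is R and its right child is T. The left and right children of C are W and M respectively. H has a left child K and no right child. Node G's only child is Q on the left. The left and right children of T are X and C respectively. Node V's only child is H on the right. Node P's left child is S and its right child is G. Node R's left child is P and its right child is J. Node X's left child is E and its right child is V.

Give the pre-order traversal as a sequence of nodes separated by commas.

Pre-order visits the node, then its left subtree, then its right subtree.
Visit B.
At B: go left to R.
  Visit R.
  At R: go left to P.
    Visit P.
    At P: go left to S.
      S is a leaf — visit S.
    At P: go right to G.
      Visit G.
      At G: go left to Q.
        Q is a leaf — visit Q.
      At G: no right child.
  At R: go right to J.
    J is a leaf — visit J.
At B: go right to T.
  Visit T.
  At T: go left to X.
    Visit X.
    At X: go left to E.
      E is a leaf — visit E.
    At X: go right to V.
      Visit V.
      At V: no left child.
      At V: go right to H.
        Visit H.
        At H: go left to K.
          K is a leaf — visit K.
        At H: no right child.
  At T: go right to C.
    Visit C.
    At C: go left to W.
      W is a leaf — visit W.
    At C: go right to M.
      M is a leaf — visit M.

B, R, P, S, G, Q, J, T, X, E, V, H, K, C, W, M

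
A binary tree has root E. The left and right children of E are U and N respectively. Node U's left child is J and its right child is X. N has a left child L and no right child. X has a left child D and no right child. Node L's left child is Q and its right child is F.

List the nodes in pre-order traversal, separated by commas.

E, U, J, X, D, N, L, Q, F

Pre-order visits the node, then its left subtree, then its right subtree.
Visit E.
At E: go left to U.
  Visit U.
  At U: go left to J.
    J is a leaf — visit J.
  At U: go right to X.
    Visit X.
    At X: go left to D.
      D is a leaf — visit D.
    At X: no right child.
At E: go right to N.
  Visit N.
  At N: go left to L.
    Visit L.
    At L: go left to Q.
      Q is a leaf — visit Q.
    At L: go right to F.
      F is a leaf — visit F.
  At N: no right child.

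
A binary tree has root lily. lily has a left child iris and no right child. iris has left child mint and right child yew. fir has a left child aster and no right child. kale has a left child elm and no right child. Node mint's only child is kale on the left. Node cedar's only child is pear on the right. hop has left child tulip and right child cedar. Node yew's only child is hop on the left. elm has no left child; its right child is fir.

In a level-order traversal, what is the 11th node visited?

pear

Level-order visits nodes level by level from the root, left to right within each level.
Level 0: lily
Level 1: iris
Level 2: mint, yew
Level 3: kale, hop
Level 4: elm, tulip, cedar
Level 5: fir, pear
Level 6: aster
Full level-order sequence: lily, iris, mint, yew, kale, hop, elm, tulip, cedar, fir, pear, aster.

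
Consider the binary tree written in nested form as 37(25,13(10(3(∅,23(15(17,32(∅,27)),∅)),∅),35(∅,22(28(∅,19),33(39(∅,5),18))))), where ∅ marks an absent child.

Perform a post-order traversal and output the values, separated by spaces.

Post-order visits the left subtree, then the right subtree, then the node.
At 37: go left to 25.
  25 is a leaf — visit 25.
At 37: go right to 13.
  At 13: go left to 10.
    At 10: go left to 3.
      At 3: no left child.
      At 3: go right to 23.
        At 23: go left to 15.
          At 15: go left to 17.
            17 is a leaf — visit 17.
          At 15: go right to 32.
            At 32: no left child.
            At 32: go right to 27.
              27 is a leaf — visit 27.
            Visit 32.
          Visit 15.
        At 23: no right child.
        Visit 23.
      Visit 3.
    At 10: no right child.
    Visit 10.
  At 13: go right to 35.
    At 35: no left child.
    At 35: go right to 22.
      At 22: go left to 28.
        At 28: no left child.
        At 28: go right to 19.
          19 is a leaf — visit 19.
        Visit 28.
      At 22: go right to 33.
        At 33: go left to 39.
          At 39: no left child.
          At 39: go right to 5.
            5 is a leaf — visit 5.
          Visit 39.
        At 33: go right to 18.
          18 is a leaf — visit 18.
        Visit 33.
      Visit 22.
    Visit 35.
  Visit 13.
Visit 37.

25 17 27 32 15 23 3 10 19 28 5 39 18 33 22 35 13 37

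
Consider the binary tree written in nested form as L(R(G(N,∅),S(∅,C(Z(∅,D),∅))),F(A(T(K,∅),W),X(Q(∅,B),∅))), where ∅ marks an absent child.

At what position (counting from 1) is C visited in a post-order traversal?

5

Post-order visits the left subtree, then the right subtree, then the node.
At L: go left to R.
  At R: go left to G.
    At G: go left to N.
      N is a leaf — visit N.
    At G: no right child.
    Visit G.
  At R: go right to S.
    At S: no left child.
    At S: go right to C.
      At C: go left to Z.
        At Z: no left child.
        At Z: go right to D.
          D is a leaf — visit D.
        Visit Z.
      At C: no right child.
      Visit C.
    Visit S.
  Visit R.
At L: go right to F.
  At F: go left to A.
    At A: go left to T.
      At T: go left to K.
        K is a leaf — visit K.
      At T: no right child.
      Visit T.
    At A: go right to W.
      W is a leaf — visit W.
    Visit A.
  At F: go right to X.
    At X: go left to Q.
      At Q: no left child.
      At Q: go right to B.
        B is a leaf — visit B.
      Visit Q.
    At X: no right child.
    Visit X.
  Visit F.
Visit L.
Full post-order sequence: N, G, D, Z, C, S, R, K, T, W, A, B, Q, X, F, L.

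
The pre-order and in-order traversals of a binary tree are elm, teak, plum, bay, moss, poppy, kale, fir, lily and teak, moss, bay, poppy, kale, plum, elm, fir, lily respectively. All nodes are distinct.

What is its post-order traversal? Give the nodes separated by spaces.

The first element of pre-order is the root; it splits in-order into left and right subtrees.
Root elm: left subtree has 6 nodes {teak, moss, bay, poppy, kale, plum}, right has 2 {fir, lily}.
  Root teak: left subtree has 0 nodes { }, right has 5 {moss, bay, poppy, kale, plum}.
    Root plum: left subtree has 4 nodes {moss, bay, poppy, kale}, right has 0 { }.
      Root bay: left subtree has 1 node {moss}, right has 2 {poppy, kale}.
        Root poppy: left subtree has 0 nodes { }, right has 1 {kale}.
  Root fir: left subtree has 0 nodes { }, right has 1 {lily}.

moss kale poppy bay plum teak lily fir elm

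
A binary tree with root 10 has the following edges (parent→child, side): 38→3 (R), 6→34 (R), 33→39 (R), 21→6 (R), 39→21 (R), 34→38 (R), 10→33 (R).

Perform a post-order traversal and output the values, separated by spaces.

Post-order visits the left subtree, then the right subtree, then the node.
At 10: no left child.
At 10: go right to 33.
  At 33: no left child.
  At 33: go right to 39.
    At 39: no left child.
    At 39: go right to 21.
      At 21: no left child.
      At 21: go right to 6.
        At 6: no left child.
        At 6: go right to 34.
          At 34: no left child.
          At 34: go right to 38.
            At 38: no left child.
            At 38: go right to 3.
              3 is a leaf — visit 3.
            Visit 38.
          Visit 34.
        Visit 6.
      Visit 21.
    Visit 39.
  Visit 33.
Visit 10.

3 38 34 6 21 39 33 10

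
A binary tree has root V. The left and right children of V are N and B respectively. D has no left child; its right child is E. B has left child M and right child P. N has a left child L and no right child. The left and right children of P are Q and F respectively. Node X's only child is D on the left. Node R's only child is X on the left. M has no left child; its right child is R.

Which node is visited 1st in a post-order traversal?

L

Post-order visits the left subtree, then the right subtree, then the node.
At V: go left to N.
  At N: go left to L.
    L is a leaf — visit L.
  At N: no right child.
  Visit N.
At V: go right to B.
  At B: go left to M.
    At M: no left child.
    At M: go right to R.
      At R: go left to X.
        At X: go left to D.
          At D: no left child.
          At D: go right to E.
            E is a leaf — visit E.
          Visit D.
        At X: no right child.
        Visit X.
      At R: no right child.
      Visit R.
    Visit M.
  At B: go right to P.
    At P: go left to Q.
      Q is a leaf — visit Q.
    At P: go right to F.
      F is a leaf — visit F.
    Visit P.
  Visit B.
Visit V.
Full post-order sequence: L, N, E, D, X, R, M, Q, F, P, B, V.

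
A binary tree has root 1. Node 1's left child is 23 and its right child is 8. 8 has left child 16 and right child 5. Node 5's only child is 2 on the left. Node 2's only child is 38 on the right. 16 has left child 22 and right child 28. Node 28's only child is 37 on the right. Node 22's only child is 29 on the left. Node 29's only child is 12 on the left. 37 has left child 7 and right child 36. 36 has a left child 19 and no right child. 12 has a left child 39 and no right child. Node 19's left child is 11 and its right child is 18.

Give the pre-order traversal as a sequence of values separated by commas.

1, 23, 8, 16, 22, 29, 12, 39, 28, 37, 7, 36, 19, 11, 18, 5, 2, 38

Pre-order visits the node, then its left subtree, then its right subtree.
Visit 1.
At 1: go left to 23.
  23 is a leaf — visit 23.
At 1: go right to 8.
  Visit 8.
  At 8: go left to 16.
    Visit 16.
    At 16: go left to 22.
      Visit 22.
      At 22: go left to 29.
        Visit 29.
        At 29: go left to 12.
          Visit 12.
          At 12: go left to 39.
            39 is a leaf — visit 39.
          At 12: no right child.
        At 29: no right child.
      At 22: no right child.
    At 16: go right to 28.
      Visit 28.
      At 28: no left child.
      At 28: go right to 37.
        Visit 37.
        At 37: go left to 7.
          7 is a leaf — visit 7.
        At 37: go right to 36.
          Visit 36.
          At 36: go left to 19.
            Visit 19.
            At 19: go left to 11.
              11 is a leaf — visit 11.
            At 19: go right to 18.
              18 is a leaf — visit 18.
          At 36: no right child.
  At 8: go right to 5.
    Visit 5.
    At 5: go left to 2.
      Visit 2.
      At 2: no left child.
      At 2: go right to 38.
        38 is a leaf — visit 38.
    At 5: no right child.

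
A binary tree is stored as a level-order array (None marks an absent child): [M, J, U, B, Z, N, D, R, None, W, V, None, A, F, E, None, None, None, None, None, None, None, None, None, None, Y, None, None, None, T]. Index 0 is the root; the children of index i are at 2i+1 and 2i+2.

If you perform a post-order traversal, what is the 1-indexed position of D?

Post-order visits the left subtree, then the right subtree, then the node.
At M: go left to J.
  At J: go left to B.
    At B: go left to R.
      R is a leaf — visit R.
    At B: no right child.
    Visit B.
  At J: go right to Z.
    At Z: go left to W.
      W is a leaf — visit W.
    At Z: go right to V.
      V is a leaf — visit V.
    Visit Z.
  Visit J.
At M: go right to U.
  At U: go left to N.
    At N: no left child.
    At N: go right to A.
      At A: go left to Y.
        Y is a leaf — visit Y.
      At A: no right child.
      Visit A.
    Visit N.
  At U: go right to D.
    At D: go left to F.
      F is a leaf — visit F.
    At D: go right to E.
      At E: go left to T.
        T is a leaf — visit T.
      At E: no right child.
      Visit E.
    Visit D.
  Visit U.
Visit M.
Full post-order sequence: R, B, W, V, Z, J, Y, A, N, F, T, E, D, U, M.

13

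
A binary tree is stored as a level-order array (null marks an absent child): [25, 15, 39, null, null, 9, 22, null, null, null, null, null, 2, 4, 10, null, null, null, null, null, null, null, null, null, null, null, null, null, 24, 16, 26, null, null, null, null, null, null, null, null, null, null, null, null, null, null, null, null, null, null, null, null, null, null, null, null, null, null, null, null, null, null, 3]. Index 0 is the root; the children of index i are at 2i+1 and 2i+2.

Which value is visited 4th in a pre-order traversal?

9

Pre-order visits the node, then its left subtree, then its right subtree.
Visit 25.
At 25: go left to 15.
  15 is a leaf — visit 15.
At 25: go right to 39.
  Visit 39.
  At 39: go left to 9.
    Visit 9.
    At 9: no left child.
    At 9: go right to 2.
      2 is a leaf — visit 2.
  At 39: go right to 22.
    Visit 22.
    At 22: go left to 4.
      Visit 4.
      At 4: no left child.
      At 4: go right to 24.
        24 is a leaf — visit 24.
    At 22: go right to 10.
      Visit 10.
      At 10: go left to 16.
        16 is a leaf — visit 16.
      At 10: go right to 26.
        Visit 26.
        At 26: go left to 3.
          3 is a leaf — visit 3.
        At 26: no right child.
Full pre-order sequence: 25, 15, 39, 9, 2, 22, 4, 24, 10, 16, 26, 3.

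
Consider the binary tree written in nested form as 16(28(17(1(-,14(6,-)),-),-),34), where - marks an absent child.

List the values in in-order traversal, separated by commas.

In-order visits the left subtree, then the node, then the right subtree.
At 16: go left to 28.
  At 28: go left to 17.
    At 17: go left to 1.
      At 1: no left child.
      Visit 1.
      At 1: go right to 14.
        At 14: go left to 6.
          6 is a leaf — visit 6.
        Visit 14.
        At 14: no right child.
    Visit 17.
    At 17: no right child.
  Visit 28.
  At 28: no right child.
Visit 16.
At 16: go right to 34.
  34 is a leaf — visit 34.

1, 6, 14, 17, 28, 16, 34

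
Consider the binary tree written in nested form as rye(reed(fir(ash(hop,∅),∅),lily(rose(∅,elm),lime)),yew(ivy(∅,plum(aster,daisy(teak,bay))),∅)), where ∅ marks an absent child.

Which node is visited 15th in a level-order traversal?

Level-order visits nodes level by level from the root, left to right within each level.
Level 0: rye
Level 1: reed, yew
Level 2: fir, lily, ivy
Level 3: ash, rose, lime, plum
Level 4: hop, elm, aster, daisy
Level 5: teak, bay
Full level-order sequence: rye, reed, yew, fir, lily, ivy, ash, rose, lime, plum, hop, elm, aster, daisy, teak, bay.

teak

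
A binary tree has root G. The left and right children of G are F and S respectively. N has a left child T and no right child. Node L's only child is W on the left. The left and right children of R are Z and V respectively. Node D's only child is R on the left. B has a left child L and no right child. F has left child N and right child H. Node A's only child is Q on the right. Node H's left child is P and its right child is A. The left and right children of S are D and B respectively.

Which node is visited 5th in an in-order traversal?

In-order visits the left subtree, then the node, then the right subtree.
At G: go left to F.
  At F: go left to N.
    At N: go left to T.
      T is a leaf — visit T.
    Visit N.
    At N: no right child.
  Visit F.
  At F: go right to H.
    At H: go left to P.
      P is a leaf — visit P.
    Visit H.
    At H: go right to A.
      At A: no left child.
      Visit A.
      At A: go right to Q.
        Q is a leaf — visit Q.
Visit G.
At G: go right to S.
  At S: go left to D.
    At D: go left to R.
      At R: go left to Z.
        Z is a leaf — visit Z.
      Visit R.
      At R: go right to V.
        V is a leaf — visit V.
    Visit D.
    At D: no right child.
  Visit S.
  At S: go right to B.
    At B: go left to L.
      At L: go left to W.
        W is a leaf — visit W.
      Visit L.
      At L: no right child.
    Visit B.
    At B: no right child.
Full in-order sequence: T, N, F, P, H, A, Q, G, Z, R, V, D, S, W, L, B.

H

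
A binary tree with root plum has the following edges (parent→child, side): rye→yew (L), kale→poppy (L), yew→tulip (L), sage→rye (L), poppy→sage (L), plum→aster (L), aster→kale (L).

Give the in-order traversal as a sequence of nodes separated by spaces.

tulip yew rye sage poppy kale aster plum

In-order visits the left subtree, then the node, then the right subtree.
At plum: go left to aster.
  At aster: go left to kale.
    At kale: go left to poppy.
      At poppy: go left to sage.
        At sage: go left to rye.
          At rye: go left to yew.
            At yew: go left to tulip.
              tulip is a leaf — visit tulip.
            Visit yew.
            At yew: no right child.
          Visit rye.
          At rye: no right child.
        Visit sage.
        At sage: no right child.
      Visit poppy.
      At poppy: no right child.
    Visit kale.
    At kale: no right child.
  Visit aster.
  At aster: no right child.
Visit plum.
At plum: no right child.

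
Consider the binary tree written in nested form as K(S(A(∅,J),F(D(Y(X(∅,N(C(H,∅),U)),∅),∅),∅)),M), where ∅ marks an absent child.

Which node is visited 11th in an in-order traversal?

In-order visits the left subtree, then the node, then the right subtree.
At K: go left to S.
  At S: go left to A.
    At A: no left child.
    Visit A.
    At A: go right to J.
      J is a leaf — visit J.
  Visit S.
  At S: go right to F.
    At F: go left to D.
      At D: go left to Y.
        At Y: go left to X.
          At X: no left child.
          Visit X.
          At X: go right to N.
            At N: go left to C.
              At C: go left to H.
                H is a leaf — visit H.
              Visit C.
              At C: no right child.
            Visit N.
            At N: go right to U.
              U is a leaf — visit U.
        Visit Y.
        At Y: no right child.
      Visit D.
      At D: no right child.
    Visit F.
    At F: no right child.
Visit K.
At K: go right to M.
  M is a leaf — visit M.
Full in-order sequence: A, J, S, X, H, C, N, U, Y, D, F, K, M.

F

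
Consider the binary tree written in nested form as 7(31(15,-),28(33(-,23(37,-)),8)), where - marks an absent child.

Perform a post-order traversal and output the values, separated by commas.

15, 31, 37, 23, 33, 8, 28, 7

Post-order visits the left subtree, then the right subtree, then the node.
At 7: go left to 31.
  At 31: go left to 15.
    15 is a leaf — visit 15.
  At 31: no right child.
  Visit 31.
At 7: go right to 28.
  At 28: go left to 33.
    At 33: no left child.
    At 33: go right to 23.
      At 23: go left to 37.
        37 is a leaf — visit 37.
      At 23: no right child.
      Visit 23.
    Visit 33.
  At 28: go right to 8.
    8 is a leaf — visit 8.
  Visit 28.
Visit 7.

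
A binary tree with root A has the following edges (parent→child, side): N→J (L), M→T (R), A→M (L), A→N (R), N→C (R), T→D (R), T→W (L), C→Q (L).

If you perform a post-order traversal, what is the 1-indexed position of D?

2

Post-order visits the left subtree, then the right subtree, then the node.
At A: go left to M.
  At M: no left child.
  At M: go right to T.
    At T: go left to W.
      W is a leaf — visit W.
    At T: go right to D.
      D is a leaf — visit D.
    Visit T.
  Visit M.
At A: go right to N.
  At N: go left to J.
    J is a leaf — visit J.
  At N: go right to C.
    At C: go left to Q.
      Q is a leaf — visit Q.
    At C: no right child.
    Visit C.
  Visit N.
Visit A.
Full post-order sequence: W, D, T, M, J, Q, C, N, A.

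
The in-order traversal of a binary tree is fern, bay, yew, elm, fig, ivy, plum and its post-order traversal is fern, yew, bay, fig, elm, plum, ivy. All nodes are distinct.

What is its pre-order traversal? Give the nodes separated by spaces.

ivy elm bay fern yew fig plum

The last element of post-order is the root; it splits in-order into left and right subtrees.
Root ivy: left subtree has 5 nodes {fern, bay, yew, elm, fig}, right has 1 {plum}.
  Root elm: left subtree has 3 nodes {fern, bay, yew}, right has 1 {fig}.
    Root bay: left subtree has 1 node {fern}, right has 1 {yew}.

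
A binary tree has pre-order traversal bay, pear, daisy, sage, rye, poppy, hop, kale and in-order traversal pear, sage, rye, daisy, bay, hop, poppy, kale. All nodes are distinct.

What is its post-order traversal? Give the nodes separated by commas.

The first element of pre-order is the root; it splits in-order into left and right subtrees.
Root bay: left subtree has 4 nodes {pear, sage, rye, daisy}, right has 3 {hop, poppy, kale}.
  Root pear: left subtree has 0 nodes { }, right has 3 {sage, rye, daisy}.
    Root daisy: left subtree has 2 nodes {sage, rye}, right has 0 { }.
      Root sage: left subtree has 0 nodes { }, right has 1 {rye}.
  Root poppy: left subtree has 1 node {hop}, right has 1 {kale}.

rye, sage, daisy, pear, hop, kale, poppy, bay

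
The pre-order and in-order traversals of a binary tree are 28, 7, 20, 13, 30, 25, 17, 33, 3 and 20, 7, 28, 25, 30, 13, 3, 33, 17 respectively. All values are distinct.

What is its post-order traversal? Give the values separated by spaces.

20 7 25 30 3 33 17 13 28

The first element of pre-order is the root; it splits in-order into left and right subtrees.
Root 28: left subtree has 2 nodes {20, 7}, right has 6 {25, 30, 13, 3, 33, 17}.
  Root 7: left subtree has 1 node {20}, right has 0 { }.
  Root 13: left subtree has 2 nodes {25, 30}, right has 3 {3, 33, 17}.
    Root 30: left subtree has 1 node {25}, right has 0 { }.
    Root 17: left subtree has 2 nodes {3, 33}, right has 0 { }.
      Root 33: left subtree has 1 node {3}, right has 0 { }.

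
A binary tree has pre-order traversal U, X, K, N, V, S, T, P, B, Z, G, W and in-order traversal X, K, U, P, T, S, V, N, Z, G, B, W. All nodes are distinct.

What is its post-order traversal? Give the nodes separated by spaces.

K X P T S V G Z W B N U

The first element of pre-order is the root; it splits in-order into left and right subtrees.
Root U: left subtree has 2 nodes {X, K}, right has 9 {P, T, S, V, N, Z, G, B, W}.
  Root X: left subtree has 0 nodes { }, right has 1 {K}.
  Root N: left subtree has 4 nodes {P, T, S, V}, right has 4 {Z, G, B, W}.
    Root V: left subtree has 3 nodes {P, T, S}, right has 0 { }.
      Root S: left subtree has 2 nodes {P, T}, right has 0 { }.
        Root T: left subtree has 1 node {P}, right has 0 { }.
    Root B: left subtree has 2 nodes {Z, G}, right has 1 {W}.
      Root Z: left subtree has 0 nodes { }, right has 1 {G}.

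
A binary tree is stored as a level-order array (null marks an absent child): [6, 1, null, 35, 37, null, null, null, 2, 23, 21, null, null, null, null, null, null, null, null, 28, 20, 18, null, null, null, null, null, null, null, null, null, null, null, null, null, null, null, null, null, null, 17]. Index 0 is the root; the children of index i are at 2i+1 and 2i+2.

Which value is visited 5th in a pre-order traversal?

37

Pre-order visits the node, then its left subtree, then its right subtree.
Visit 6.
At 6: go left to 1.
  Visit 1.
  At 1: go left to 35.
    Visit 35.
    At 35: no left child.
    At 35: go right to 2.
      2 is a leaf — visit 2.
  At 1: go right to 37.
    Visit 37.
    At 37: go left to 23.
      Visit 23.
      At 23: go left to 28.
        Visit 28.
        At 28: no left child.
        At 28: go right to 17.
          17 is a leaf — visit 17.
      At 23: go right to 20.
        20 is a leaf — visit 20.
    At 37: go right to 21.
      Visit 21.
      At 21: go left to 18.
        18 is a leaf — visit 18.
      At 21: no right child.
At 6: no right child.
Full pre-order sequence: 6, 1, 35, 2, 37, 23, 28, 17, 20, 21, 18.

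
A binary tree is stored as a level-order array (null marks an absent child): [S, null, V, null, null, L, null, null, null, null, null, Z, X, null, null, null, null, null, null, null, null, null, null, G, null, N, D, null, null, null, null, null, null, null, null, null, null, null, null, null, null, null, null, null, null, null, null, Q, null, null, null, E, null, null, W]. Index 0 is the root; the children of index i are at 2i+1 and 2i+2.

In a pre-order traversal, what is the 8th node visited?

N

Pre-order visits the node, then its left subtree, then its right subtree.
Visit S.
At S: no left child.
At S: go right to V.
  Visit V.
  At V: go left to L.
    Visit L.
    At L: go left to Z.
      Visit Z.
      At Z: go left to G.
        Visit G.
        At G: go left to Q.
          Q is a leaf — visit Q.
        At G: no right child.
      At Z: no right child.
    At L: go right to X.
      Visit X.
      At X: go left to N.
        Visit N.
        At N: go left to E.
          E is a leaf — visit E.
        At N: no right child.
      At X: go right to D.
        Visit D.
        At D: no left child.
        At D: go right to W.
          W is a leaf — visit W.
  At V: no right child.
Full pre-order sequence: S, V, L, Z, G, Q, X, N, E, D, W.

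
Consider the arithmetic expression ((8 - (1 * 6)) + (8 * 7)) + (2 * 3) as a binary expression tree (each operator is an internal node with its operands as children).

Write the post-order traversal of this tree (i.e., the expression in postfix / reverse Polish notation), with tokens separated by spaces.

8 1 6 * - 8 7 * + 2 3 * +

Post-order on an expression tree gives postfix notation: for each operator, emit left operand, right operand, then the operator.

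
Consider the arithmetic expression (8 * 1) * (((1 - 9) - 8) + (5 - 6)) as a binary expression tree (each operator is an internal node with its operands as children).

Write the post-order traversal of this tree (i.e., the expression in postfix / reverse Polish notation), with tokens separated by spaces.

8 1 * 1 9 - 8 - 5 6 - + *

Post-order on an expression tree gives postfix notation: for each operator, emit left operand, right operand, then the operator.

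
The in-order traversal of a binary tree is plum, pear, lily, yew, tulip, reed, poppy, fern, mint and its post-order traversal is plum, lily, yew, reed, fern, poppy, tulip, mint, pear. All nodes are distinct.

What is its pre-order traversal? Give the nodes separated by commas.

The last element of post-order is the root; it splits in-order into left and right subtrees.
Root pear: left subtree has 1 node {plum}, right has 7 {lily, yew, tulip, reed, poppy, fern, mint}.
  Root mint: left subtree has 6 nodes {lily, yew, tulip, reed, poppy, fern}, right has 0 { }.
    Root tulip: left subtree has 2 nodes {lily, yew}, right has 3 {reed, poppy, fern}.
      Root yew: left subtree has 1 node {lily}, right has 0 { }.
      Root poppy: left subtree has 1 node {reed}, right has 1 {fern}.

pear, plum, mint, tulip, yew, lily, poppy, reed, fern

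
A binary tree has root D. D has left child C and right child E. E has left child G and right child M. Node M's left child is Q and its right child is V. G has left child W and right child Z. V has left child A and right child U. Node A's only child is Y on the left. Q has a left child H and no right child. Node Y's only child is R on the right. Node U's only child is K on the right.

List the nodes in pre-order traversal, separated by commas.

D, C, E, G, W, Z, M, Q, H, V, A, Y, R, U, K

Pre-order visits the node, then its left subtree, then its right subtree.
Visit D.
At D: go left to C.
  C is a leaf — visit C.
At D: go right to E.
  Visit E.
  At E: go left to G.
    Visit G.
    At G: go left to W.
      W is a leaf — visit W.
    At G: go right to Z.
      Z is a leaf — visit Z.
  At E: go right to M.
    Visit M.
    At M: go left to Q.
      Visit Q.
      At Q: go left to H.
        H is a leaf — visit H.
      At Q: no right child.
    At M: go right to V.
      Visit V.
      At V: go left to A.
        Visit A.
        At A: go left to Y.
          Visit Y.
          At Y: no left child.
          At Y: go right to R.
            R is a leaf — visit R.
        At A: no right child.
      At V: go right to U.
        Visit U.
        At U: no left child.
        At U: go right to K.
          K is a leaf — visit K.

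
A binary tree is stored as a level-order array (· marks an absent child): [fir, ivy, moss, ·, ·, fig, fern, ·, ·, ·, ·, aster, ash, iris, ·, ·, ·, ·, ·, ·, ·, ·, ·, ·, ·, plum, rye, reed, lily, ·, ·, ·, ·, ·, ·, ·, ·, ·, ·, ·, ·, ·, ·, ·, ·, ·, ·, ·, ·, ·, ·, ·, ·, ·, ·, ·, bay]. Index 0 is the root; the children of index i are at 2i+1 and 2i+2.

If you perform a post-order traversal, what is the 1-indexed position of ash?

Post-order visits the left subtree, then the right subtree, then the node.
At fir: go left to ivy.
  ivy is a leaf — visit ivy.
At fir: go right to moss.
  At moss: go left to fig.
    At fig: go left to aster.
      aster is a leaf — visit aster.
    At fig: go right to ash.
      At ash: go left to plum.
        plum is a leaf — visit plum.
      At ash: go right to rye.
        rye is a leaf — visit rye.
      Visit ash.
    Visit fig.
  At moss: go right to fern.
    At fern: go left to iris.
      At iris: go left to reed.
        At reed: no left child.
        At reed: go right to bay.
          bay is a leaf — visit bay.
        Visit reed.
      At iris: go right to lily.
        lily is a leaf — visit lily.
      Visit iris.
    At fern: no right child.
    Visit fern.
  Visit moss.
Visit fir.
Full post-order sequence: ivy, aster, plum, rye, ash, fig, bay, reed, lily, iris, fern, moss, fir.

5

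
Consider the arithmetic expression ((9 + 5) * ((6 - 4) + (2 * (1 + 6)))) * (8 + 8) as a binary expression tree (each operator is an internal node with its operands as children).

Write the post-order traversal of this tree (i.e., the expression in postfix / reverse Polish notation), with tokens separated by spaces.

9 5 + 6 4 - 2 1 6 + * + * 8 8 + *

Post-order on an expression tree gives postfix notation: for each operator, emit left operand, right operand, then the operator.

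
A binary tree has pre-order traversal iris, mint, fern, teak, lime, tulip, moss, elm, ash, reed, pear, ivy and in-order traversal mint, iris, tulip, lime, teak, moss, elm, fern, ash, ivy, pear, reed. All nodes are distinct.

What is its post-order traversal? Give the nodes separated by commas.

The first element of pre-order is the root; it splits in-order into left and right subtrees.
Root iris: left subtree has 1 node {mint}, right has 10 {tulip, lime, teak, moss, elm, fern, ash, ivy, pear, reed}.
  Root fern: left subtree has 5 nodes {tulip, lime, teak, moss, elm}, right has 4 {ash, ivy, pear, reed}.
    Root teak: left subtree has 2 nodes {tulip, lime}, right has 2 {moss, elm}.
      Root lime: left subtree has 1 node {tulip}, right has 0 { }.
      Root moss: left subtree has 0 nodes { }, right has 1 {elm}.
    Root ash: left subtree has 0 nodes { }, right has 3 {ivy, pear, reed}.
      Root reed: left subtree has 2 nodes {ivy, pear}, right has 0 { }.
        Root pear: left subtree has 1 node {ivy}, right has 0 { }.

mint, tulip, lime, elm, moss, teak, ivy, pear, reed, ash, fern, iris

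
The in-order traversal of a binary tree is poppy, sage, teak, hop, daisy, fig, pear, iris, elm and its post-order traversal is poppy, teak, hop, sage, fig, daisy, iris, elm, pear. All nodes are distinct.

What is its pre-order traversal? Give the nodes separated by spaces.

pear daisy sage poppy hop teak fig elm iris

The last element of post-order is the root; it splits in-order into left and right subtrees.
Root pear: left subtree has 6 nodes {poppy, sage, teak, hop, daisy, fig}, right has 2 {iris, elm}.
  Root daisy: left subtree has 4 nodes {poppy, sage, teak, hop}, right has 1 {fig}.
    Root sage: left subtree has 1 node {poppy}, right has 2 {teak, hop}.
      Root hop: left subtree has 1 node {teak}, right has 0 { }.
  Root elm: left subtree has 1 node {iris}, right has 0 { }.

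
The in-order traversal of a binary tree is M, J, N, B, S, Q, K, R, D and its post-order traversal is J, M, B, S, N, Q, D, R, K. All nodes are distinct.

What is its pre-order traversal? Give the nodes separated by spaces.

The last element of post-order is the root; it splits in-order into left and right subtrees.
Root K: left subtree has 6 nodes {M, J, N, B, S, Q}, right has 2 {R, D}.
  Root Q: left subtree has 5 nodes {M, J, N, B, S}, right has 0 { }.
    Root N: left subtree has 2 nodes {M, J}, right has 2 {B, S}.
      Root M: left subtree has 0 nodes { }, right has 1 {J}.
      Root S: left subtree has 1 node {B}, right has 0 { }.
  Root R: left subtree has 0 nodes { }, right has 1 {D}.

K Q N M J S B R D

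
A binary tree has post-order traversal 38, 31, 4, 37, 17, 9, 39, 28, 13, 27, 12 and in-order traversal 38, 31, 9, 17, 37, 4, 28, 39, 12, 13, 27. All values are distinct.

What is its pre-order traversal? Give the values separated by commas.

The last element of post-order is the root; it splits in-order into left and right subtrees.
Root 12: left subtree has 8 nodes {38, 31, 9, 17, 37, 4, 28, 39}, right has 2 {13, 27}.
  Root 28: left subtree has 6 nodes {38, 31, 9, 17, 37, 4}, right has 1 {39}.
    Root 9: left subtree has 2 nodes {38, 31}, right has 3 {17, 37, 4}.
      Root 31: left subtree has 1 node {38}, right has 0 { }.
      Root 17: left subtree has 0 nodes { }, right has 2 {37, 4}.
        Root 37: left subtree has 0 nodes { }, right has 1 {4}.
  Root 27: left subtree has 1 node {13}, right has 0 { }.

12, 28, 9, 31, 38, 17, 37, 4, 39, 27, 13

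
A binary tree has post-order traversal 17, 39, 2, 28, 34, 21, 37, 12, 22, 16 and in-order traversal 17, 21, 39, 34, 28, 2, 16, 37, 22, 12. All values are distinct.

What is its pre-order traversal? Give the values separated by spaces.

16 21 17 34 39 28 2 22 37 12

The last element of post-order is the root; it splits in-order into left and right subtrees.
Root 16: left subtree has 6 nodes {17, 21, 39, 34, 28, 2}, right has 3 {37, 22, 12}.
  Root 21: left subtree has 1 node {17}, right has 4 {39, 34, 28, 2}.
    Root 34: left subtree has 1 node {39}, right has 2 {28, 2}.
      Root 28: left subtree has 0 nodes { }, right has 1 {2}.
  Root 22: left subtree has 1 node {37}, right has 1 {12}.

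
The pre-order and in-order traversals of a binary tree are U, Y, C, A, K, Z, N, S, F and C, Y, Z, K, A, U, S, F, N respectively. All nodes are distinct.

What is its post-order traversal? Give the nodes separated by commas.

The first element of pre-order is the root; it splits in-order into left and right subtrees.
Root U: left subtree has 5 nodes {C, Y, Z, K, A}, right has 3 {S, F, N}.
  Root Y: left subtree has 1 node {C}, right has 3 {Z, K, A}.
    Root A: left subtree has 2 nodes {Z, K}, right has 0 { }.
      Root K: left subtree has 1 node {Z}, right has 0 { }.
  Root N: left subtree has 2 nodes {S, F}, right has 0 { }.
    Root S: left subtree has 0 nodes { }, right has 1 {F}.

C, Z, K, A, Y, F, S, N, U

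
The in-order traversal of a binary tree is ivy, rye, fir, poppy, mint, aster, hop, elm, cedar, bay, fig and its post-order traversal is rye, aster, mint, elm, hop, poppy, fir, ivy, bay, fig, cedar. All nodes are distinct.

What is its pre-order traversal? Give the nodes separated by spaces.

cedar ivy fir rye poppy hop mint aster elm fig bay

The last element of post-order is the root; it splits in-order into left and right subtrees.
Root cedar: left subtree has 8 nodes {ivy, rye, fir, poppy, mint, aster, hop, elm}, right has 2 {bay, fig}.
  Root ivy: left subtree has 0 nodes { }, right has 7 {rye, fir, poppy, mint, aster, hop, elm}.
    Root fir: left subtree has 1 node {rye}, right has 5 {poppy, mint, aster, hop, elm}.
      Root poppy: left subtree has 0 nodes { }, right has 4 {mint, aster, hop, elm}.
        Root hop: left subtree has 2 nodes {mint, aster}, right has 1 {elm}.
          Root mint: left subtree has 0 nodes { }, right has 1 {aster}.
  Root fig: left subtree has 1 node {bay}, right has 0 { }.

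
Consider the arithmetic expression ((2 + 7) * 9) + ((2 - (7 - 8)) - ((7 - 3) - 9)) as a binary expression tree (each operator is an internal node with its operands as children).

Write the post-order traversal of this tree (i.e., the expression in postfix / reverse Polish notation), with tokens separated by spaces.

Post-order on an expression tree gives postfix notation: for each operator, emit left operand, right operand, then the operator.

2 7 + 9 * 2 7 8 - - 7 3 - 9 - - +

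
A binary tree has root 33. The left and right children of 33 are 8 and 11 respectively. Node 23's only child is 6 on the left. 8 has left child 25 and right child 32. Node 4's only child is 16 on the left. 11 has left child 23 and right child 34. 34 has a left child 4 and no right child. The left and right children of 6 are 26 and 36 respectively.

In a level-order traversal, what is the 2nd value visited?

8

Level-order visits nodes level by level from the root, left to right within each level.
Level 0: 33
Level 1: 8, 11
Level 2: 25, 32, 23, 34
Level 3: 6, 4
Level 4: 26, 36, 16
Full level-order sequence: 33, 8, 11, 25, 32, 23, 34, 6, 4, 26, 36, 16.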